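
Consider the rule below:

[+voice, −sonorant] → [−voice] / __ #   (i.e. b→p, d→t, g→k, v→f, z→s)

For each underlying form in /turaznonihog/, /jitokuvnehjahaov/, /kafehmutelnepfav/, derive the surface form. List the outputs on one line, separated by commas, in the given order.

turaznonihok, jitokuvnehjahaof, kafehmutelnepfaf

/turaznonihog/: /g/ is a voiced obstruent in word-final position, so it devoices to [k]. → [turaznonihok].
/jitokuvnehjahaov/: /v/ is a voiced obstruent in word-final position, so it devoices to [f]. → [jitokuvnehjahaof].
/kafehmutelnepfav/: /v/ is a voiced obstruent in word-final position, so it devoices to [f]. → [kafehmutelnepfaf].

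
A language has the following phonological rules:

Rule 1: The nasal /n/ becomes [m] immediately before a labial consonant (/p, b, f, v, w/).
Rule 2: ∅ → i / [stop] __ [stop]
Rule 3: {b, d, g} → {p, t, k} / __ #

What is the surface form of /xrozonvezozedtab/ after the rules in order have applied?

Rule 1 (nasal place assimilation): /n/ precedes the labial consonant /v/, so it assimilates in place to [m]. /xrozonvezozedtab/ → xrozomvezozedtab.
Rule 2 (stop-cluster i-epenthesis): /d/ and /t/ form a stop–stop cluster, so [i] is inserted between them. /xrozomvezozedtab/ → xrozomvezozeditab.
Rule 3 (final devoicing): /b/ is a voiced stop in word-final position, so it devoices to [p]. /xrozomvezozeditab/ → xrozomvezozeditap.

xrozomvezozeditap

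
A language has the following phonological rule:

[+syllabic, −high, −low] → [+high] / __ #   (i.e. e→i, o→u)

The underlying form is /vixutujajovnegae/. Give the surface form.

vixutujajovnegai

Scanning /vixutujajovnegae/: /o/ at position 10 is not in the conditioning environment; /e/ at position 13 is not in the conditioning environment; /e/ is a mid vowel in word-final position, so it raises to [i].
Result: [vixutujajovnegai].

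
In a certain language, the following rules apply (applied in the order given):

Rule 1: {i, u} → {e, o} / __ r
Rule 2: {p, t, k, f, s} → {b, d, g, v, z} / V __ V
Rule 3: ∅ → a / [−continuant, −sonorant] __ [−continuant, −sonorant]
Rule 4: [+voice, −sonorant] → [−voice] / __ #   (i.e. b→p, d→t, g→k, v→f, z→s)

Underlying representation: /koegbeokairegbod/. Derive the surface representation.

Rule 1 (pre-rhotic lowering): /i/ is a high vowel immediately before /r/, so it lowers to [e]. /koegbeokairegbod/ → koegbeokaeregbod.
Rule 2 (intervocalic voicing): /k/ is a voiceless obstruent between vowels /o/ and /a/, so it voices to [g]. /koegbeokaeregbod/ → koegbeogaeregbod.
Rule 3 (stop-cluster a-epenthesis): /g/ and /b/ form a stop–stop cluster, so [a] is inserted between them. /g/ and /b/ form a stop–stop cluster, so [a] is inserted between them. /koegbeogaeregbod/ → koegabeogaeregabod.
Rule 4 (final devoicing): /d/ is a voiced obstruent in word-final position, so it devoices to [t]. /koegabeogaeregabod/ → koegabeogaeregabot.

koegabeogaeregabot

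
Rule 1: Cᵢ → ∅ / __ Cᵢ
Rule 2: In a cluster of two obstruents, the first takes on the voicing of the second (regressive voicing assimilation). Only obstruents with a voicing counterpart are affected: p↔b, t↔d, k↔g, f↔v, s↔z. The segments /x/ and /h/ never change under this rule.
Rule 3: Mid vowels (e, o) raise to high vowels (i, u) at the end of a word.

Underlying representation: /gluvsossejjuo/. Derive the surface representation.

glufsosejuu

Rule 1 (degemination): /ss/ is a geminate; the first /s/ deletes. /jj/ is a geminate; the first /j/ deletes. /gluvsossejjuo/ → gluvsosejuo.
Rule 2 (regressive voicing assimilation): /v/ precedes the voiceless obstruent /s/, so it devoices to [f] by assimilation. /gluvsosejuo/ → glufsosejuo.
Rule 3 (final vowel raising): /o/ is a mid vowel in word-final position, so it raises to [u]. /glufsosejuo/ → glufsosejuu.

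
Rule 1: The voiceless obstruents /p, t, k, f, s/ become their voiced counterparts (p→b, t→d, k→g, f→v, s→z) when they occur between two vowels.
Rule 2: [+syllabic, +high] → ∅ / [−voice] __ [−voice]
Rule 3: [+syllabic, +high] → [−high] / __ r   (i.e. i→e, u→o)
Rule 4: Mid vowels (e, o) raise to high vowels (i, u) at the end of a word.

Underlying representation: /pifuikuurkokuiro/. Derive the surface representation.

Rule 1 (intervocalic voicing): /f/ is a voiceless obstruent between vowels /i/ and /u/, so it voices to [v]. /k/ is a voiceless obstruent between vowels /i/ and /u/, so it voices to [g]. /k/ is a voiceless obstruent between vowels /o/ and /u/, so it voices to [g]. /pifuikuurkokuiro/ → pivuiguurkoguiro.
Rule 2 (high vowel syncope): no segment meets the environment; /pivuiguurkoguiro/ is unchanged.
Rule 3 (pre-rhotic lowering): /u/ is a high vowel immediately before /r/, so it lowers to [o]. /i/ is a high vowel immediately before /r/, so it lowers to [e]. /pivuiguurkoguiro/ → pivuiguorkoguero.
Rule 4 (final vowel raising): /o/ is a mid vowel in word-final position, so it raises to [u]. /pivuiguorkoguero/ → pivuiguorkogueru.

pivuiguorkogueru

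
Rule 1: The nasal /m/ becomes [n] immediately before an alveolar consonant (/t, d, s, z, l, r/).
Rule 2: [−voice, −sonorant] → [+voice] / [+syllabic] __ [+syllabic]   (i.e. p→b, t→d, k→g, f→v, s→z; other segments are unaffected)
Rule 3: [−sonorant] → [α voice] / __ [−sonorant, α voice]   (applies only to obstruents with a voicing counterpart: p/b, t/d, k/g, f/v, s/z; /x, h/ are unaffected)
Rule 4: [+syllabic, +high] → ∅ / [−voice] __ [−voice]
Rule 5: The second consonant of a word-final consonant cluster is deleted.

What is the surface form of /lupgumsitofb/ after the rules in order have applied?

lubgunsidov

Rule 1 (nasal place assimilation): /m/ precedes the alveolar consonant /s/, so it assimilates in place to [n]. /lupgumsitofb/ → lupgunsitofb.
Rule 2 (intervocalic voicing): /t/ is a voiceless obstruent between vowels /i/ and /o/, so it voices to [d]. /lupgunsitofb/ → lupgunsidofb.
Rule 3 (regressive voicing assimilation): /p/ precedes the voiced obstruent /g/, so it voices to [b] by assimilation. /f/ precedes the voiced obstruent /b/, so it voices to [v] by assimilation. /lupgunsidofb/ → lubgunsidovb.
Rule 4 (high vowel syncope): no segment meets the environment; /lubgunsidovb/ is unchanged.
Rule 5 (final cluster simplification): /b/ is the second consonant of a word-final cluster /vb/, so it deletes. /lubgunsidovb/ → lubgunsidov.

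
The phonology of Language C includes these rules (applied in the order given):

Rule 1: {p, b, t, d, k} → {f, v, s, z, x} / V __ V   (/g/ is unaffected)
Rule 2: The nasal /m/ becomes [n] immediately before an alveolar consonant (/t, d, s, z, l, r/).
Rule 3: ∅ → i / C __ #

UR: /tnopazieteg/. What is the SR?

tnofaziesegi

Rule 1 (intervocalic spirantization): /p/ is a stop between vowels /o/ and /a/, so it spirantizes to the fricative [f]. /t/ is a stop between vowels /e/ and /e/, so it spirantizes to the fricative [s]. /tnopazieteg/ → tnofazieseg.
Rule 2 (nasal place assimilation): no segment meets the environment; /tnofazieseg/ is unchanged.
Rule 3 (final i-epenthesis): the form ends in the consonant /g/, so [i] is inserted word-finally. /tnofazieseg/ → tnofaziesegi.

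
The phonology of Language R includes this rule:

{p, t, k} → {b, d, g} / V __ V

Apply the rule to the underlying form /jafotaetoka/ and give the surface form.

/t/ is a voiceless stop between vowels /o/ and /a/, so it voices to [d].
/t/ is a voiceless stop between vowels /e/ and /o/, so it voices to [d].
/k/ is a voiceless stop between vowels /o/ and /a/, so it voices to [g].
Surface form: [jafodaedoga].

jafodaedoga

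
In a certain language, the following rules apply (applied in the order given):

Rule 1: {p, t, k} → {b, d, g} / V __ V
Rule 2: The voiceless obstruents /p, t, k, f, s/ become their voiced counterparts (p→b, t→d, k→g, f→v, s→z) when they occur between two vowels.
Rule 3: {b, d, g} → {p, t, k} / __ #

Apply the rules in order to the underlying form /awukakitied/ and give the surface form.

Rule 1 (intervocalic voicing): /k/ is a voiceless stop between vowels /u/ and /a/, so it voices to [g]. /k/ is a voiceless stop between vowels /a/ and /i/, so it voices to [g]. /t/ is a voiceless stop between vowels /i/ and /i/, so it voices to [d]. /awukakitied/ → awugagidied.
Rule 2 (intervocalic voicing): no segment meets the environment; /awugagidied/ is unchanged.
Rule 3 (final devoicing): /d/ is a voiced stop in word-final position, so it devoices to [t]. /awugagidied/ → awugagidiet.

awugagidiet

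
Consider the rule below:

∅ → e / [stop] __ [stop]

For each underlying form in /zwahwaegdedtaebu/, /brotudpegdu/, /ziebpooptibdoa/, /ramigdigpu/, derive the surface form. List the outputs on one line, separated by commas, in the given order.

zwahwaegededetaebu, brotudepegedu, ziebepoopetibedoa, ramigedigepu

/zwahwaegdedtaebu/: /g/ and /d/ form a stop–stop cluster, so [e] is inserted between them. /d/ and /t/ form a stop–stop cluster, so [e] is inserted between them. → [zwahwaegededetaebu].
/brotudpegdu/: /d/ and /p/ form a stop–stop cluster, so [e] is inserted between them. /g/ and /d/ form a stop–stop cluster, so [e] is inserted between them. → [brotudepegedu].
/ziebpooptibdoa/: /b/ and /p/ form a stop–stop cluster, so [e] is inserted between them. /p/ and /t/ form a stop–stop cluster, so [e] is inserted between them. /b/ and /d/ form a stop–stop cluster, so [e] is inserted between them. → [ziebepoopetibedoa].
/ramigdigpu/: /g/ and /d/ form a stop–stop cluster, so [e] is inserted between them. /g/ and /p/ form a stop–stop cluster, so [e] is inserted between them. → [ramigedigepu].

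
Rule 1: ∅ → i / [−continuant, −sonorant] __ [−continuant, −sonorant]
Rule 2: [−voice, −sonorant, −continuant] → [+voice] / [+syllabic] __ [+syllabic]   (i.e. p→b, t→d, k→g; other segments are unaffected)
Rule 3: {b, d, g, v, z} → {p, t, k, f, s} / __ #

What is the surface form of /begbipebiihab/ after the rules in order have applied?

Rule 1 (stop-cluster i-epenthesis): /g/ and /b/ form a stop–stop cluster, so [i] is inserted between them. /begbipebiihab/ → begibipebiihab.
Rule 2 (intervocalic voicing): /p/ is a voiceless stop between vowels /i/ and /e/, so it voices to [b]. /begibipebiihab/ → begibibebiihab.
Rule 3 (final devoicing): /b/ is a voiced obstruent in word-final position, so it devoices to [p]. /begibibebiihab/ → begibibebiihap.

begibibebiihap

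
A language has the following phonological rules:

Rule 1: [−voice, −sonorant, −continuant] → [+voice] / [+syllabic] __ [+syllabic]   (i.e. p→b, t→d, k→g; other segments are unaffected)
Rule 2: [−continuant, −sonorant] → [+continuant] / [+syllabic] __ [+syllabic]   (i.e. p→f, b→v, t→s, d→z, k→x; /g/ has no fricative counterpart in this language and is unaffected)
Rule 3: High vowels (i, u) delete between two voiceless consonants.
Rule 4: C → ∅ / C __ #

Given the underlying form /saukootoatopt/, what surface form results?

Rule 1 (intervocalic voicing): /k/ is a voiceless stop between vowels /u/ and /o/, so it voices to [g]. /t/ is a voiceless stop between vowels /o/ and /o/, so it voices to [d]. /t/ is a voiceless stop between vowels /a/ and /o/, so it voices to [d]. /saukootoatopt/ → saugoodoadopt.
Rule 2 (intervocalic spirantization): /d/ is a stop between vowels /o/ and /o/, so it spirantizes to the fricative [z]. /d/ is a stop between vowels /a/ and /o/, so it spirantizes to the fricative [z]. /saugoodoadopt/ → saugoozoazopt.
Rule 3 (high vowel syncope): no segment meets the environment; /saugoozoazopt/ is unchanged.
Rule 4 (final cluster simplification): /t/ is the second consonant of a word-final cluster /pt/, so it deletes. /saugoozoazopt/ → saugoozoazop.

saugoozoazop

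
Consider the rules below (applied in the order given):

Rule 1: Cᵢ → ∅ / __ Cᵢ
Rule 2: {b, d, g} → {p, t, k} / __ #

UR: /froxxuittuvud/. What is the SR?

froxuituvut

Rule 1 (degemination): /xx/ is a geminate; the first /x/ deletes. /tt/ is a geminate; the first /t/ deletes. /froxxuittuvud/ → froxuituvud.
Rule 2 (final devoicing): /d/ is a voiced stop in word-final position, so it devoices to [t]. /froxuituvud/ → froxuituvut.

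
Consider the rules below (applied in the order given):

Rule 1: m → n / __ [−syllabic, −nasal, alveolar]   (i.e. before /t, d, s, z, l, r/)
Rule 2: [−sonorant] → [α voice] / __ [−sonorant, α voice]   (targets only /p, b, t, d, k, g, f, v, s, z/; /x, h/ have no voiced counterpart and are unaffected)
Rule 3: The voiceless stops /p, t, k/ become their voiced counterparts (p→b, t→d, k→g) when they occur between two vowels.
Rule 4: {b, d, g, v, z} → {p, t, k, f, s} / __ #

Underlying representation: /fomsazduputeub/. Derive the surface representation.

fonsazdubudeup

Rule 1 (nasal place assimilation): /m/ precedes the alveolar consonant /s/, so it assimilates in place to [n]. /fomsazduputeub/ → fonsazduputeub.
Rule 2 (regressive voicing assimilation): no segment meets the environment; /fonsazduputeub/ is unchanged.
Rule 3 (intervocalic voicing): /p/ is a voiceless stop between vowels /u/ and /u/, so it voices to [b]. /t/ is a voiceless stop between vowels /u/ and /e/, so it voices to [d]. /fonsazduputeub/ → fonsazdubudeub.
Rule 4 (final devoicing): /b/ is a voiced obstruent in word-final position, so it devoices to [p]. /fonsazdubudeub/ → fonsazdubudeup.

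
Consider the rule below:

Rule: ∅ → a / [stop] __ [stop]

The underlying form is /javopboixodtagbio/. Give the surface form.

javopaboixodatagabio

/p/ and /b/ form a stop–stop cluster, so [a] is inserted between them.
/d/ and /t/ form a stop–stop cluster, so [a] is inserted between them.
/g/ and /b/ form a stop–stop cluster, so [a] is inserted between them.
Surface form: [javopaboixodatagabio].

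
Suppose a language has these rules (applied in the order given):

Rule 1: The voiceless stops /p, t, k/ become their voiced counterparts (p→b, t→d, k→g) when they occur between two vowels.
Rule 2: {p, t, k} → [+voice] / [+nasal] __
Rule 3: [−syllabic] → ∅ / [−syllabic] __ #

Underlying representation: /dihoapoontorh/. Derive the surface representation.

Rule 1 (intervocalic voicing): /p/ is a voiceless stop between vowels /a/ and /o/, so it voices to [b]. /dihoapoontorh/ → dihoaboontorh.
Rule 2 (post-nasal voicing): /t/ is a voiceless stop immediately after the nasal /n/, so it voices to [d]. /dihoaboontorh/ → dihoaboondorh.
Rule 3 (final cluster simplification): /h/ is the second consonant of a word-final cluster /rh/, so it deletes. /dihoaboondorh/ → dihoaboondor.

dihoaboondor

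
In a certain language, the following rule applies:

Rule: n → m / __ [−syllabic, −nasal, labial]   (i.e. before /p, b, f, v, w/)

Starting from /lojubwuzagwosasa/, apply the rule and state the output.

lojubwuzagwosasa

No segment of /lojubwuzagwosasa/ meets the structural description of the rule, so the form surfaces unchanged.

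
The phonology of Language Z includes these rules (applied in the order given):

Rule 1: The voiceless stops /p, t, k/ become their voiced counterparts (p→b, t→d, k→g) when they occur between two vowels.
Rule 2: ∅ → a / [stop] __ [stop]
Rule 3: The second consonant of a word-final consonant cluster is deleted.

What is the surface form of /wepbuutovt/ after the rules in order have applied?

Rule 1 (intervocalic voicing): /t/ is a voiceless stop between vowels /u/ and /o/, so it voices to [d]. /wepbuutovt/ → wepbuudovt.
Rule 2 (stop-cluster a-epenthesis): /p/ and /b/ form a stop–stop cluster, so [a] is inserted between them. /wepbuudovt/ → wepabuudovt.
Rule 3 (final cluster simplification): /t/ is the second consonant of a word-final cluster /vt/, so it deletes. /wepabuudovt/ → wepabuudov.

wepabuudov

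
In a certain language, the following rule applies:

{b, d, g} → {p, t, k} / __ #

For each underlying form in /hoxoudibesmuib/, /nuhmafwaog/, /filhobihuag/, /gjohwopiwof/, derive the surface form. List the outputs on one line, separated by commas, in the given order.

/hoxoudibesmuib/: /b/ is a voiced stop in word-final position, so it devoices to [p]. → [hoxoudibesmuip].
/nuhmafwaog/: /g/ is a voiced stop in word-final position, so it devoices to [k]. → [nuhmafwaok].
/filhobihuag/: /g/ is a voiced stop in word-final position, so it devoices to [k]. → [filhobihuak].
/gjohwopiwof/: the rule's environment is not met; surfaces unchanged as [gjohwopiwof].

hoxoudibesmuip, nuhmafwaok, filhobihuak, gjohwopiwof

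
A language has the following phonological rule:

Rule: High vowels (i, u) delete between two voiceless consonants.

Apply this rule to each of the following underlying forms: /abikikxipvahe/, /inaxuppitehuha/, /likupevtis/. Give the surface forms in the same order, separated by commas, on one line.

abikkxpvahe, inaxpptehha, likpevts

/abikikxipvahe/: /i/ is a high vowel flanked by voiceless consonants /k/ and /k/, so it deletes. /i/ is a high vowel flanked by voiceless consonants /x/ and /p/, so it deletes. → [abikkxpvahe].
/inaxuppitehuha/: /u/ is a high vowel flanked by voiceless consonants /x/ and /p/, so it deletes. /i/ is a high vowel flanked by voiceless consonants /p/ and /t/, so it deletes. /u/ is a high vowel flanked by voiceless consonants /h/ and /h/, so it deletes. → [inaxpptehha].
/likupevtis/: /u/ is a high vowel flanked by voiceless consonants /k/ and /p/, so it deletes. /i/ is a high vowel flanked by voiceless consonants /t/ and /s/, so it deletes. → [likpevts].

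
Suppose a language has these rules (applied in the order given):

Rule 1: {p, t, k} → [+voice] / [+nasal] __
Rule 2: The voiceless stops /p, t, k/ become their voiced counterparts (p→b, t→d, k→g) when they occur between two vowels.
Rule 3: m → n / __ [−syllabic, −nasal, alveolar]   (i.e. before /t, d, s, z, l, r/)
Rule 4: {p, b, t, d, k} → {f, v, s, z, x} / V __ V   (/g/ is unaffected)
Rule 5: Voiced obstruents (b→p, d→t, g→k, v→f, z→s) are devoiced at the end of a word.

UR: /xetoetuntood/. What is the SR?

xezoezundoot

Rule 1 (post-nasal voicing): /t/ is a voiceless stop immediately after the nasal /n/, so it voices to [d]. /xetoetuntood/ → xetoetundood.
Rule 2 (intervocalic voicing): /t/ is a voiceless stop between vowels /e/ and /o/, so it voices to [d]. /t/ is a voiceless stop between vowels /e/ and /u/, so it voices to [d]. /xetoetundood/ → xedoedundood.
Rule 3 (nasal place assimilation): no segment meets the environment; /xedoedundood/ is unchanged.
Rule 4 (intervocalic spirantization): /d/ is a stop between vowels /e/ and /o/, so it spirantizes to the fricative [z]. /d/ is a stop between vowels /e/ and /u/, so it spirantizes to the fricative [z]. /xedoedundood/ → xezoezundood.
Rule 5 (final devoicing): /d/ is a voiced obstruent in word-final position, so it devoices to [t]. /xezoezundood/ → xezoezundoot.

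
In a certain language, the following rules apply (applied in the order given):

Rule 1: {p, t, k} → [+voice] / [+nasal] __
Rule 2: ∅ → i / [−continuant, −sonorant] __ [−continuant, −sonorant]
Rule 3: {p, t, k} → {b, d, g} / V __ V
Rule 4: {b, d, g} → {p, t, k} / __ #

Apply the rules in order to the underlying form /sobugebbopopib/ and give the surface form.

Rule 1 (post-nasal voicing): no segment meets the environment; /sobugebbopopib/ is unchanged.
Rule 2 (stop-cluster i-epenthesis): /b/ and /b/ form a stop–stop cluster, so [i] is inserted between them. /sobugebbopopib/ → sobugebibopopib.
Rule 3 (intervocalic voicing): /p/ is a voiceless stop between vowels /o/ and /o/, so it voices to [b]. /p/ is a voiceless stop between vowels /o/ and /i/, so it voices to [b]. /sobugebibopopib/ → sobugebibobobib.
Rule 4 (final devoicing): /b/ is a voiced stop in word-final position, so it devoices to [p]. /sobugebibobobib/ → sobugebibobobip.

sobugebibobobip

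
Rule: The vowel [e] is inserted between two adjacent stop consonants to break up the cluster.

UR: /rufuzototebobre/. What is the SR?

No segment of /rufuzototebobre/ meets the structural description of the rule, so the form surfaces unchanged.

rufuzototebobre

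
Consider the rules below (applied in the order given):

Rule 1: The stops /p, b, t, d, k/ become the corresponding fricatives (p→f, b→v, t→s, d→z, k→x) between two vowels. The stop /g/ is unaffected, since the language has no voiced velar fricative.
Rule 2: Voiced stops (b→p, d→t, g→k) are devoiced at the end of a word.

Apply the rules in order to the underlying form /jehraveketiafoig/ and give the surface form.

jehravexesiafoik

Rule 1 (intervocalic spirantization): /k/ is a stop between vowels /e/ and /e/, so it spirantizes to the fricative [x]. /t/ is a stop between vowels /e/ and /i/, so it spirantizes to the fricative [s]. /jehraveketiafoig/ → jehravexesiafoig.
Rule 2 (final devoicing): /g/ is a voiced stop in word-final position, so it devoices to [k]. /jehravexesiafoig/ → jehravexesiafoik.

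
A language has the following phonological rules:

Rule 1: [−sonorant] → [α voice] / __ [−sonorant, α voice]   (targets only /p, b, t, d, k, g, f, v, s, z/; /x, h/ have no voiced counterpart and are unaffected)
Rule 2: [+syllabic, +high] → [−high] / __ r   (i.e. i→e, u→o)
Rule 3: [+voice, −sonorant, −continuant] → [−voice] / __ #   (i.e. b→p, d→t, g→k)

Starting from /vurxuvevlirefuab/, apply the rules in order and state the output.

vorxuvevlerefuap

Rule 1 (regressive voicing assimilation): no segment meets the environment; /vurxuvevlirefuab/ is unchanged.
Rule 2 (pre-rhotic lowering): /u/ is a high vowel immediately before /r/, so it lowers to [o]. /i/ is a high vowel immediately before /r/, so it lowers to [e]. /vurxuvevlirefuab/ → vorxuvevlerefuab.
Rule 3 (final devoicing): /b/ is a voiced stop in word-final position, so it devoices to [p]. /vorxuvevlerefuab/ → vorxuvevlerefuap.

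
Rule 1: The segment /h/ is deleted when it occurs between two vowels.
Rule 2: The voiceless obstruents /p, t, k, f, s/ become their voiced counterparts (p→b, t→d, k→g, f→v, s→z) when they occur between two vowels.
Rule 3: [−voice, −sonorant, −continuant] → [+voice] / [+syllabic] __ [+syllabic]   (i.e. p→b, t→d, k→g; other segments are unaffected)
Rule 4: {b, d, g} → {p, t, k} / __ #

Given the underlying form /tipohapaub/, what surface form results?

Rule 1 (intervocalic h-deletion): /h/ occurs between vowels /o/ and /a/, so it deletes. /tipohapaub/ → tipoapaub.
Rule 2 (intervocalic voicing): /p/ is a voiceless obstruent between vowels /i/ and /o/, so it voices to [b]. /p/ is a voiceless obstruent between vowels /a/ and /a/, so it voices to [b]. /tipoapaub/ → tiboabaub.
Rule 3 (intervocalic voicing): no segment meets the environment; /tiboabaub/ is unchanged.
Rule 4 (final devoicing): /b/ is a voiced stop in word-final position, so it devoices to [p]. /tiboabaub/ → tiboabaup.

tiboabaup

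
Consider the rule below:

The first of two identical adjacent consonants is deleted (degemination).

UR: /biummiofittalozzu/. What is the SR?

biumiofitalozu

/mm/ is a geminate; the first /m/ deletes.
/tt/ is a geminate; the first /t/ deletes.
/zz/ is a geminate; the first /z/ deletes.
Surface form: [biumiofitalozu].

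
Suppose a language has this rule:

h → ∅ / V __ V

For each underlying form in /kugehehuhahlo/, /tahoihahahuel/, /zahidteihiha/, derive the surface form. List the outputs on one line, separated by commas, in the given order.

/kugehehuhahlo/: /h/ occurs between vowels /e/ and /e/, so it deletes. /h/ occurs between vowels /e/ and /u/, so it deletes. /h/ occurs between vowels /u/ and /a/, so it deletes. → [kugeeuahlo].
/tahoihahahuel/: /h/ occurs between vowels /a/ and /o/, so it deletes. /h/ occurs between vowels /i/ and /a/, so it deletes. /h/ occurs between vowels /a/ and /a/, so it deletes. /h/ occurs between vowels /a/ and /u/, so it deletes. → [taoiaauel].
/zahidteihiha/: /h/ occurs between vowels /a/ and /i/, so it deletes. /h/ occurs between vowels /i/ and /i/, so it deletes. /h/ occurs between vowels /i/ and /a/, so it deletes. → [zaidteiia].

kugeeuahlo, taoiaauel, zaidteiia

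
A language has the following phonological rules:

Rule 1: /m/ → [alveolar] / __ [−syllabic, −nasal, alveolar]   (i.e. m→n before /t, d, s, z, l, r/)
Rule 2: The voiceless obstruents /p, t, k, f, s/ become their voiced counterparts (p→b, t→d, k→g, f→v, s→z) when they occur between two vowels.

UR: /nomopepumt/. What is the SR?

Rule 1 (nasal place assimilation): /m/ precedes the alveolar consonant /t/, so it assimilates in place to [n]. /nomopepumt/ → nomopepunt.
Rule 2 (intervocalic voicing): /p/ is a voiceless obstruent between vowels /o/ and /e/, so it voices to [b]. /p/ is a voiceless obstruent between vowels /e/ and /u/, so it voices to [b]. /nomopepunt/ → nomobebunt.

nomobebunt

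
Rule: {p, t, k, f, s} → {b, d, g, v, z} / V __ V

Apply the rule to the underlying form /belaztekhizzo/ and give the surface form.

No segment of /belaztekhizzo/ meets the structural description of the rule, so the form surfaces unchanged.

belaztekhizzo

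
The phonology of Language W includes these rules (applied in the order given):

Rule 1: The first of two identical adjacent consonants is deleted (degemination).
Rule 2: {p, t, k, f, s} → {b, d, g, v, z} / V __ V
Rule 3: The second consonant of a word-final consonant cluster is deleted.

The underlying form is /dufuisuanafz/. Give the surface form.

duvuizuanaf

Rule 1 (degemination): no segment meets the environment; /dufuisuanafz/ is unchanged.
Rule 2 (intervocalic voicing): /f/ is a voiceless obstruent between vowels /u/ and /u/, so it voices to [v]. /s/ is a voiceless obstruent between vowels /i/ and /u/, so it voices to [z]. /dufuisuanafz/ → duvuizuanafz.
Rule 3 (final cluster simplification): /z/ is the second consonant of a word-final cluster /fz/, so it deletes. /duvuizuanafz/ → duvuizuanaf.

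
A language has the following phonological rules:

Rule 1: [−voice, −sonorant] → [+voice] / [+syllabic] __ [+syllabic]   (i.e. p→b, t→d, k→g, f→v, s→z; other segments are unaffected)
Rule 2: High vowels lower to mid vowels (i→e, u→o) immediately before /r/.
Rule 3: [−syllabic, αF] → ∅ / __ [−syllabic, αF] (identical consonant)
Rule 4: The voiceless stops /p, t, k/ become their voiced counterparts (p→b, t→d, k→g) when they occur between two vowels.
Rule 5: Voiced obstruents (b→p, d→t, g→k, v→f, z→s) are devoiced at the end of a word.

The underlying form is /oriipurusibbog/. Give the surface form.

Rule 1 (intervocalic voicing): /p/ is a voiceless obstruent between vowels /i/ and /u/, so it voices to [b]. /s/ is a voiceless obstruent between vowels /u/ and /i/, so it voices to [z]. /oriipurusibbog/ → oriiburuzibbog.
Rule 2 (pre-rhotic lowering): /u/ is a high vowel immediately before /r/, so it lowers to [o]. /oriiburuzibbog/ → oriiboruzibbog.
Rule 3 (degemination): /bb/ is a geminate; the first /b/ deletes. /oriiboruzibbog/ → oriiboruzibog.
Rule 4 (intervocalic voicing): no segment meets the environment; /oriiboruzibog/ is unchanged.
Rule 5 (final devoicing): /g/ is a voiced obstruent in word-final position, so it devoices to [k]. /oriiboruzibog/ → oriiboruzibok.

oriiboruzibok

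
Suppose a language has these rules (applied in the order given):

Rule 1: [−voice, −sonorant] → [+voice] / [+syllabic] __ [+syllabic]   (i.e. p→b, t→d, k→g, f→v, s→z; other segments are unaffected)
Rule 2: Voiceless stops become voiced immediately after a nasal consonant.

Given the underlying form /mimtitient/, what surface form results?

Rule 1 (intervocalic voicing): /t/ is a voiceless obstruent between vowels /i/ and /i/, so it voices to [d]. /mimtitient/ → mimtidient.
Rule 2 (post-nasal voicing): /t/ is a voiceless stop immediately after the nasal /m/, so it voices to [d]. /t/ is a voiceless stop immediately after the nasal /n/, so it voices to [d]. /mimtidient/ → mimdidiend.

mimdidiend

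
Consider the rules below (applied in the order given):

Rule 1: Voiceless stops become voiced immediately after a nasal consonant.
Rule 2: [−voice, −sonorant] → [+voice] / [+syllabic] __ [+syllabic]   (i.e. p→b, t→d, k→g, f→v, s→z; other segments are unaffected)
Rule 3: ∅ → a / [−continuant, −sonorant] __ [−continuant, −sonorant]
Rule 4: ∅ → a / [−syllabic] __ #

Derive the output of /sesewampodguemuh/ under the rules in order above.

sezewambodaguemuha

Rule 1 (post-nasal voicing): /p/ is a voiceless stop immediately after the nasal /m/, so it voices to [b]. /sesewampodguemuh/ → sesewambodguemuh.
Rule 2 (intervocalic voicing): /s/ is a voiceless obstruent between vowels /e/ and /e/, so it voices to [z]. /sesewambodguemuh/ → sezewambodguemuh.
Rule 3 (stop-cluster a-epenthesis): /d/ and /g/ form a stop–stop cluster, so [a] is inserted between them. /sezewambodguemuh/ → sezewambodaguemuh.
Rule 4 (final a-epenthesis): the form ends in the consonant /h/, so [a] is inserted word-finally. /sezewambodaguemuh/ → sezewambodaguemuha.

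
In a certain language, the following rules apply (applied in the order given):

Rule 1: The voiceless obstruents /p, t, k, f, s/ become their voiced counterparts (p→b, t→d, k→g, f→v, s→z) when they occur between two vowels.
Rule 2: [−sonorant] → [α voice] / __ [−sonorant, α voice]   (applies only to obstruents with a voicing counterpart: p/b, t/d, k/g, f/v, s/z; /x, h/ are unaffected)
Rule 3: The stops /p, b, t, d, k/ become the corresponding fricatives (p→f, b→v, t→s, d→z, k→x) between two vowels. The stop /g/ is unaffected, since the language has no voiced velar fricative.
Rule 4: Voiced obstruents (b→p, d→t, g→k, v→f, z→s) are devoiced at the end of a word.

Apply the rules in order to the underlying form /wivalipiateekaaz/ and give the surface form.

Rule 1 (intervocalic voicing): /p/ is a voiceless obstruent between vowels /i/ and /i/, so it voices to [b]. /t/ is a voiceless obstruent between vowels /a/ and /e/, so it voices to [d]. /k/ is a voiceless obstruent between vowels /e/ and /a/, so it voices to [g]. /wivalipiateekaaz/ → wivalibiadeegaaz.
Rule 2 (regressive voicing assimilation): no segment meets the environment; /wivalibiadeegaaz/ is unchanged.
Rule 3 (intervocalic spirantization): /b/ is a stop between vowels /i/ and /i/, so it spirantizes to the fricative [v]. /d/ is a stop between vowels /a/ and /e/, so it spirantizes to the fricative [z]. /wivalibiadeegaaz/ → wivaliviazeegaaz.
Rule 4 (final devoicing): /z/ is a voiced obstruent in word-final position, so it devoices to [s]. /wivaliviazeegaaz/ → wivaliviazeegaas.

wivaliviazeegaas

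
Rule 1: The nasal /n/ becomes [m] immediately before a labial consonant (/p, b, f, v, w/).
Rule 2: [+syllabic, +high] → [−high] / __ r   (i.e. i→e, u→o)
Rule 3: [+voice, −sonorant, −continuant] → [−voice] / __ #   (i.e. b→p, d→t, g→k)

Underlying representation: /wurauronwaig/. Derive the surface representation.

woraoromwaik

Rule 1 (nasal place assimilation): /n/ precedes the labial consonant /w/, so it assimilates in place to [m]. /wurauronwaig/ → wurauromwaig.
Rule 2 (pre-rhotic lowering): /u/ is a high vowel immediately before /r/, so it lowers to [o]. /u/ is a high vowel immediately before /r/, so it lowers to [o]. /wurauromwaig/ → woraoromwaig.
Rule 3 (final devoicing): /g/ is a voiced stop in word-final position, so it devoices to [k]. /woraoromwaig/ → woraoromwaik.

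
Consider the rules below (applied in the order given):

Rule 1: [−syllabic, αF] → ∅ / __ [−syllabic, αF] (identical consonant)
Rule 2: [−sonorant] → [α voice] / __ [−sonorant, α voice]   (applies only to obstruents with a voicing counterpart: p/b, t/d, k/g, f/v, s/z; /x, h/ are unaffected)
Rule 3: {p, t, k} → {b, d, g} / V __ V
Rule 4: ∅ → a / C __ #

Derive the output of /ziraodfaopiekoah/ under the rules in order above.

ziraotfaobiegoaha

Rule 1 (degemination): no segment meets the environment; /ziraodfaopiekoah/ is unchanged.
Rule 2 (regressive voicing assimilation): /d/ precedes the voiceless obstruent /f/, so it devoices to [t] by assimilation. /ziraodfaopiekoah/ → ziraotfaopiekoah.
Rule 3 (intervocalic voicing): /p/ is a voiceless stop between vowels /o/ and /i/, so it voices to [b]. /k/ is a voiceless stop between vowels /e/ and /o/, so it voices to [g]. /ziraotfaopiekoah/ → ziraotfaobiegoah.
Rule 4 (final a-epenthesis): the form ends in the consonant /h/, so [a] is inserted word-finally. /ziraotfaobiegoah/ → ziraotfaobiegoaha.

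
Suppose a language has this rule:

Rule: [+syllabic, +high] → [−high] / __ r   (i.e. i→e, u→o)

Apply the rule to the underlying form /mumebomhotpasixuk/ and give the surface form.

mumebomhotpasixuk

No segment of /mumebomhotpasixuk/ meets the structural description of the rule, so the form surfaces unchanged.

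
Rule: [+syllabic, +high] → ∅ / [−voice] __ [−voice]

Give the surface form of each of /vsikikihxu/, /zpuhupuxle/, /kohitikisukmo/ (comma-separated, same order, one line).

vskkhxu, zphpxle, kohtkskmo

/vsikikihxu/: /i/ is a high vowel flanked by voiceless consonants /s/ and /k/, so it deletes. /i/ is a high vowel flanked by voiceless consonants /k/ and /k/, so it deletes. /i/ is a high vowel flanked by voiceless consonants /k/ and /h/, so it deletes. → [vskkhxu].
/zpuhupuxle/: /u/ is a high vowel flanked by voiceless consonants /p/ and /h/, so it deletes. /u/ is a high vowel flanked by voiceless consonants /h/ and /p/, so it deletes. /u/ is a high vowel flanked by voiceless consonants /p/ and /x/, so it deletes. → [zphpxle].
/kohitikisukmo/: /i/ is a high vowel flanked by voiceless consonants /h/ and /t/, so it deletes. /i/ is a high vowel flanked by voiceless consonants /t/ and /k/, so it deletes. /i/ is a high vowel flanked by voiceless consonants /k/ and /s/, so it deletes. /u/ is a high vowel flanked by voiceless consonants /s/ and /k/, so it deletes. → [kohtkskmo].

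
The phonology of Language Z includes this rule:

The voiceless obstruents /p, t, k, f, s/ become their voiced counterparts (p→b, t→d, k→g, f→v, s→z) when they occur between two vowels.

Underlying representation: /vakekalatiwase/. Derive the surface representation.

vagegaladiwaze

/k/ is a voiceless obstruent between vowels /a/ and /e/, so it voices to [g].
/k/ is a voiceless obstruent between vowels /e/ and /a/, so it voices to [g].
/t/ is a voiceless obstruent between vowels /a/ and /i/, so it voices to [d].
/s/ is a voiceless obstruent between vowels /a/ and /e/, so it voices to [z].
Surface form: [vagegaladiwaze].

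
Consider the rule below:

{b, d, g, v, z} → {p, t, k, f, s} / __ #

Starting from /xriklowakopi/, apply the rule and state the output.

No segment of /xriklowakopi/ meets the structural description of the rule, so the form surfaces unchanged.

xriklowakopi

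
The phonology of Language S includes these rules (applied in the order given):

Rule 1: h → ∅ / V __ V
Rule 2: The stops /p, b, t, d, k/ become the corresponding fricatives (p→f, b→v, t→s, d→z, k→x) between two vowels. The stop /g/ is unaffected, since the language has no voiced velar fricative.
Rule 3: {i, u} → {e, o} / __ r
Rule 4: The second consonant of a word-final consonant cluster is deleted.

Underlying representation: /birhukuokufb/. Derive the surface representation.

berhuxuoxuf

Rule 1 (intervocalic h-deletion): no segment meets the environment; /birhukuokufb/ is unchanged.
Rule 2 (intervocalic spirantization): /k/ is a stop between vowels /u/ and /u/, so it spirantizes to the fricative [x]. /k/ is a stop between vowels /o/ and /u/, so it spirantizes to the fricative [x]. /birhukuokufb/ → birhuxuoxufb.
Rule 3 (pre-rhotic lowering): /i/ is a high vowel immediately before /r/, so it lowers to [e]. /birhuxuoxufb/ → berhuxuoxufb.
Rule 4 (final cluster simplification): /b/ is the second consonant of a word-final cluster /fb/, so it deletes. /berhuxuoxufb/ → berhuxuoxuf.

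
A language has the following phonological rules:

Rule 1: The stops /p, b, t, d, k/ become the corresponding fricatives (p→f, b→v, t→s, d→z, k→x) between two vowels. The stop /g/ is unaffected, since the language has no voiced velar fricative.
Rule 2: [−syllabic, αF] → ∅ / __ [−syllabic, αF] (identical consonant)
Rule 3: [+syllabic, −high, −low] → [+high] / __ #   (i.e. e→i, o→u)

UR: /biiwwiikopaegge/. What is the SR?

biiwiixofaegi

Rule 1 (intervocalic spirantization): /k/ is a stop between vowels /i/ and /o/, so it spirantizes to the fricative [x]. /p/ is a stop between vowels /o/ and /a/, so it spirantizes to the fricative [f]. /biiwwiikopaegge/ → biiwwiixofaegge.
Rule 2 (degemination): /ww/ is a geminate; the first /w/ deletes. /gg/ is a geminate; the first /g/ deletes. /biiwwiixofaegge/ → biiwiixofaege.
Rule 3 (final vowel raising): /e/ is a mid vowel in word-final position, so it raises to [i]. /biiwiixofaege/ → biiwiixofaegi.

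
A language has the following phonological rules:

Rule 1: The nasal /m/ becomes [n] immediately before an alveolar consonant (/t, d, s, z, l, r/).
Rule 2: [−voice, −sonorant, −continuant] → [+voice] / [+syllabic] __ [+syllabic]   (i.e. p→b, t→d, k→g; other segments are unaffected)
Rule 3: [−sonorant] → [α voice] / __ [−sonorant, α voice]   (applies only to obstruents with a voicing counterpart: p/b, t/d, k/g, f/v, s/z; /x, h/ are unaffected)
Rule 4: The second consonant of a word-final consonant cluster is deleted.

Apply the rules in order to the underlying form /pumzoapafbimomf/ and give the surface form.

Rule 1 (nasal place assimilation): /m/ precedes the alveolar consonant /z/, so it assimilates in place to [n]. /pumzoapafbimomf/ → punzoapafbimomf.
Rule 2 (intervocalic voicing): /p/ is a voiceless stop between vowels /a/ and /a/, so it voices to [b]. /punzoapafbimomf/ → punzoabafbimomf.
Rule 3 (regressive voicing assimilation): /f/ precedes the voiced obstruent /b/, so it voices to [v] by assimilation. /punzoabafbimomf/ → punzoabavbimomf.
Rule 4 (final cluster simplification): /f/ is the second consonant of a word-final cluster /mf/, so it deletes. /punzoabavbimomf/ → punzoabavbimom.

punzoabavbimom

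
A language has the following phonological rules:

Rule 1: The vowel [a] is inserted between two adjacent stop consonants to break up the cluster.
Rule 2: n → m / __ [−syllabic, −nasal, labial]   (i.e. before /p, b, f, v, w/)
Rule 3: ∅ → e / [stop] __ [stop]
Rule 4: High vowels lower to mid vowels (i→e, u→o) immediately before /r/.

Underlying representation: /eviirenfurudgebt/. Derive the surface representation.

evieremforudagebat

Rule 1 (stop-cluster a-epenthesis): /d/ and /g/ form a stop–stop cluster, so [a] is inserted between them. /b/ and /t/ form a stop–stop cluster, so [a] is inserted between them. /eviirenfurudgebt/ → eviirenfurudagebat.
Rule 2 (nasal place assimilation): /n/ precedes the labial consonant /f/, so it assimilates in place to [m]. /eviirenfurudagebat/ → eviiremfurudagebat.
Rule 3 (stop-cluster e-epenthesis): no segment meets the environment; /eviiremfurudagebat/ is unchanged.
Rule 4 (pre-rhotic lowering): /i/ is a high vowel immediately before /r/, so it lowers to [e]. /u/ is a high vowel immediately before /r/, so it lowers to [o]. /eviiremfurudagebat/ → evieremforudagebat.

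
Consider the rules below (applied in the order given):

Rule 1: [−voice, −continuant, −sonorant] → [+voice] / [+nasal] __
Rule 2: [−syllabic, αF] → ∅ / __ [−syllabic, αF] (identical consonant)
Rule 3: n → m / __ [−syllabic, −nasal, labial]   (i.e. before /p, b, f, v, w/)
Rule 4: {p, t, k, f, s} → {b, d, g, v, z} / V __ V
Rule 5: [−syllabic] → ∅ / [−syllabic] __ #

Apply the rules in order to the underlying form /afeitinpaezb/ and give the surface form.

aveidimbaez

Rule 1 (post-nasal voicing): /p/ is a voiceless stop immediately after the nasal /n/, so it voices to [b]. /afeitinpaezb/ → afeitinbaezb.
Rule 2 (degemination): no segment meets the environment; /afeitinbaezb/ is unchanged.
Rule 3 (nasal place assimilation): /n/ precedes the labial consonant /b/, so it assimilates in place to [m]. /afeitinbaezb/ → afeitimbaezb.
Rule 4 (intervocalic voicing): /f/ is a voiceless obstruent between vowels /a/ and /e/, so it voices to [v]. /t/ is a voiceless obstruent between vowels /i/ and /i/, so it voices to [d]. /afeitimbaezb/ → aveidimbaezb.
Rule 5 (final cluster simplification): /b/ is the second consonant of a word-final cluster /zb/, so it deletes. /aveidimbaezb/ → aveidimbaez.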